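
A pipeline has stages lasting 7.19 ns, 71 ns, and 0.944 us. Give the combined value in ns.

In ns:
  7.19 ns → 7.19
  71 ns → 71
  0.944 us = 0.944 × 10³ ns = 944
Sum: 7.19 + 71 + 944 = 1022.19

1022.19 ns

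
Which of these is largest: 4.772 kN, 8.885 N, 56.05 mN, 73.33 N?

4.772 kN

4.772 kN = 4772 N
8.885 N = 8.885 N
56.05 mN = 0.05605 N
73.33 N = 73.33 N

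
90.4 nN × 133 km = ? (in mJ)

12.0232 mJ

90.4e-9 × 133e3 = 12023.2e-6 J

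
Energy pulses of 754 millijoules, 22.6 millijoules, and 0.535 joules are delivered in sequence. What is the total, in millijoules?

1311.6 millijoules

In millijoules:
  754 millijoules → 754
  22.6 millijoules → 22.6
  0.535 joules = 0.535 × 10^3 millijoules = 535
Sum: 754 + 22.6 + 535 = 1311.6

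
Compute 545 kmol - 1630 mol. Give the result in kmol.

In kmol:
  545 kmol → 545
  1630 mol = 1630 × 10⁻³ kmol = 1.63
Difference: 545 - 1.63 = 543.37

543.37 kmol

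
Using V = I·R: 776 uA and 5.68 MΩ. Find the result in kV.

4.40768 kV

776 × 10⁻⁶ × 5.68 × 10⁶ = 4407.68 V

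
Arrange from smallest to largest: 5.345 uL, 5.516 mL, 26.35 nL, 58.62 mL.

5.345 uL = 0.000005345 L
5.516 mL = 0.005516 L
26.35 nL = 0.00000002635 L
58.62 mL = 0.05862 L

26.35 nL < 5.345 uL < 5.516 mL < 58.62 mL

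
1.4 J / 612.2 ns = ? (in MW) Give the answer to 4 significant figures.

(1.4) / (612.2 × 10^-9) = 0.00228683 × 10^9 W

2.287 MW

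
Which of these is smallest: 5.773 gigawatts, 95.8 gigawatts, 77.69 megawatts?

5.773 gigawatts = 5773000000 watts
95.8 gigawatts = 95800000000 watts
77.69 megawatts = 77690000 watts

77.69 megawatts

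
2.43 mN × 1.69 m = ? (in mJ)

2.43 × 10^-3 × 1.69 = 4.1067 × 10^-3 J

4.1067 mJ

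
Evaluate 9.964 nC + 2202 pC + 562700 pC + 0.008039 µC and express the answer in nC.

582.905 nC

In nC:
  9.964 nC → 9.964
  2202 pC = 2202 × 10^-3 nC = 2.202
  562700 pC = 562700 × 10^-3 nC = 562.7
  0.008039 µC = 0.008039 × 10^3 nC = 8.039
Sum: 9.964 + 2.202 + 562.7 + 8.039 = 582.905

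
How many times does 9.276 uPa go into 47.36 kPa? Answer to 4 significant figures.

(47.36e3) / (9.276e-6) = 5.1056e9

5106000000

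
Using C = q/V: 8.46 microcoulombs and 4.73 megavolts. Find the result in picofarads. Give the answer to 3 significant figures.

(8.46 × 10⁻⁶) / (4.73 × 10⁶) = 1.7886 × 10⁻¹² F

1.79 picofarads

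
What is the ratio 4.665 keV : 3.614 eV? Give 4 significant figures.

(4.665 × 10³) / (3.614) = 1.2908 × 10³

1291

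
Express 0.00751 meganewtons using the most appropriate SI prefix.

= 7.51e3 newtons; 1e3 is kilo.

7.51 kilonewtons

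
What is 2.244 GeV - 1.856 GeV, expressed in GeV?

In GeV:
  2.244 GeV → 2.244
  1.856 GeV → 1.856
Difference: 2.244 - 1.856 = 0.388

0.388 GeV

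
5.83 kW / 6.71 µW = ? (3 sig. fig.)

(5.83 × 10^3) / (6.71 × 10^-6) = 0.8689 × 10^9

869000000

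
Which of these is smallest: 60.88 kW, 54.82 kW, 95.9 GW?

60.88 kW = 60880 W
54.82 kW = 54820 W
95.9 GW = 95900000000 W

54.82 kW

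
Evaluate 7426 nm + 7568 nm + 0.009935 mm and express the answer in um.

In um:
  7426 nm = 7426 × 10⁻³ um = 7.426
  7568 nm = 7568 × 10⁻³ um = 7.568
  0.009935 mm = 0.009935 × 10³ um = 9.935
Sum: 7.426 + 7.568 + 9.935 = 24.929

24.929 um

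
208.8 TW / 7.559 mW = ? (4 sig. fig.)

(208.8e12) / (7.559e-3) = 27.623e15

27620000000000000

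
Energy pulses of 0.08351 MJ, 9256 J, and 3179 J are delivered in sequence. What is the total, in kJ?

95.945 kJ

In kJ:
  0.08351 MJ = 0.08351 × 10³ kJ = 83.51
  9256 J = 9256 × 10⁻³ kJ = 9.256
  3179 J = 3179 × 10⁻³ kJ = 3.179
Sum: 83.51 + 9.256 + 3.179 = 95.945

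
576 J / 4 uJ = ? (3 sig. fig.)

144000000

(576) / (4 × 10^-6) = 144 × 10^6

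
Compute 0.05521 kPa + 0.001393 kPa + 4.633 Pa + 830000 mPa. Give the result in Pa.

891.236 Pa

In Pa:
  0.05521 kPa = 0.05521 × 10^3 Pa = 55.21
  0.001393 kPa = 0.001393 × 10^3 Pa = 1.393
  4.633 Pa → 4.633
  830000 mPa = 830000 × 10^-3 Pa = 830
Sum: 55.21 + 1.393 + 4.633 + 830 = 891.236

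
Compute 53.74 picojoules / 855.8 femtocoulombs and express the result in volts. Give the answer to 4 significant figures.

(53.74 × 10^-12) / (855.8 × 10^-15) = 0.062795 × 10^3 V

62.80 volts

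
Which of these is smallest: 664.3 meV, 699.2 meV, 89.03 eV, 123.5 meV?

123.5 meV

664.3 meV = 0.6643 eV
699.2 meV = 0.6992 eV
89.03 eV = 89.03 eV
123.5 meV = 0.1235 eV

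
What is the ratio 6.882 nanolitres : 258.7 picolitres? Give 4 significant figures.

26.60

(6.882 × 10^-9) / (258.7 × 10^-12) = 0.026602 × 10^3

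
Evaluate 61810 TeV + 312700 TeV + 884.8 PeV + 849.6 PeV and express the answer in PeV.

2108.91 PeV

In PeV:
  61810 TeV = 61810 × 10⁻³ PeV = 61.81
  312700 TeV = 312700 × 10⁻³ PeV = 312.7
  884.8 PeV → 884.8
  849.6 PeV → 849.6
Sum: 61.81 + 312.7 + 884.8 + 849.6 = 2108.91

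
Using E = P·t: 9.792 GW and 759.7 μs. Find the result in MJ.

7.4389824 MJ

9.792 × 10^9 × 759.7 × 10^-6 = 7438.9824 × 10^3 J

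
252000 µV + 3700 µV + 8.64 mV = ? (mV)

264.34 mV

In mV:
  252000 µV = 252000 × 10⁻³ mV = 252
  3700 µV = 3700 × 10⁻³ mV = 3.7
  8.64 mV → 8.64
Sum: 252 + 3.7 + 8.64 = 264.34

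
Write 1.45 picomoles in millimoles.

pico = 10⁻¹², milli = 10⁻³; factor is 10⁻⁹.
1.45 × 10⁻⁹ = 0.00000000145

0.00000000145 millimoles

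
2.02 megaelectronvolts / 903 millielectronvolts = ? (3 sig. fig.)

2240000

(2.02e6) / (903e-3) = 0.002237e9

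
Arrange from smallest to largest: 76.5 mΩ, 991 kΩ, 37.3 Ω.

76.5 mΩ = 0.0765 Ω
991 kΩ = 991000 Ω
37.3 Ω = 37.3 Ω

76.5 mΩ < 37.3 Ω < 991 kΩ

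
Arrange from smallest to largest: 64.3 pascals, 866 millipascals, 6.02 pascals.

64.3 pascals = 64.3 pascals
866 millipascals = 0.866 pascals
6.02 pascals = 6.02 pascals

866 millipascals < 6.02 pascals < 64.3 pascals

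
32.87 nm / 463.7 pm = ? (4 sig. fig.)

(32.87e-9) / (463.7e-12) = 0.070886e3

70.89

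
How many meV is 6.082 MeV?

6082000000 meV

mega = 10⁶, milli = 10⁻³; factor is 10⁹.
6.082 × 10⁹ = 6082000000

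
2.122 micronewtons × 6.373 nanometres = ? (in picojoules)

2.122e-6 × 6.373e-9 = 13.523506e-15 J

0.013523506 picojoules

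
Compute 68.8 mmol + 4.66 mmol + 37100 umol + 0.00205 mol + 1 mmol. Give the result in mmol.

113.61 mmol

In mmol:
  68.8 mmol → 68.8
  4.66 mmol → 4.66
  37100 umol = 37100 × 10⁻³ mmol = 37.1
  0.00205 mol = 0.00205 × 10³ mmol = 2.05
  1 mmol → 1
Sum: 68.8 + 4.66 + 37.1 + 2.05 + 1 = 113.61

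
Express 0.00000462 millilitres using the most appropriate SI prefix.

4.62 nanolitres

= 4.62 × 10⁻⁹ litres; 10⁻⁹ is nano.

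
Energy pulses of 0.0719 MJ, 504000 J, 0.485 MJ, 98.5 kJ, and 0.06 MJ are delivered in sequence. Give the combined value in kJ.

1219.4 kJ

In kJ:
  0.0719 MJ = 0.0719 × 10³ kJ = 71.9
  504000 J = 504000 × 10⁻³ kJ = 504
  0.485 MJ = 0.485 × 10³ kJ = 485
  98.5 kJ → 98.5
  0.06 MJ = 0.06 × 10³ kJ = 60
Sum: 71.9 + 504 + 485 + 98.5 + 60 = 1219.4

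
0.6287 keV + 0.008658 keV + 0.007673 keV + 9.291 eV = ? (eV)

654.322 eV

In eV:
  0.6287 keV = 0.6287e3 eV = 628.7
  0.008658 keV = 0.008658e3 eV = 8.658
  0.007673 keV = 0.007673e3 eV = 7.673
  9.291 eV → 9.291
Sum: 628.7 + 8.658 + 7.673 + 9.291 = 654.322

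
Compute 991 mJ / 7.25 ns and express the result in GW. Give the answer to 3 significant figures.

0.137 GW

(991 × 10⁻³) / (7.25 × 10⁻⁹) = 136.69 × 10⁶ W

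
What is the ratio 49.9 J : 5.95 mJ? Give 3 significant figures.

8390

(49.9) / (5.95 × 10^-3) = 8.387 × 10^3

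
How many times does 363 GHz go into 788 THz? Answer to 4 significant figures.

(788e12) / (363e9) = 2.1708e3

2171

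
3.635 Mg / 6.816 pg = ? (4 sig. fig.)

533300000000000000

(3.635e6) / (6.816e-12) = 0.5333e18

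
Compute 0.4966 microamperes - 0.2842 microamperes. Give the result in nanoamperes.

212.4 nanoamperes

In nanoamperes:
  0.4966 microamperes = 0.4966e3 nanoamperes = 496.6
  0.2842 microamperes = 0.2842e3 nanoamperes = 284.2
Difference: 496.6 - 284.2 = 212.4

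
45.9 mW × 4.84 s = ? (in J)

0.222156 J

45.9 × 10⁻³ × 4.84 = 222.156 × 10⁻³ J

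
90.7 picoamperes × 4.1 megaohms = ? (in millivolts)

0.37187 millivolts

90.7 × 10^-12 × 4.1 × 10^6 = 371.87 × 10^-6 V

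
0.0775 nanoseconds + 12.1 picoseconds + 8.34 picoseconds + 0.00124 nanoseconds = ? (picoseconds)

In picoseconds:
  0.0775 nanoseconds = 0.0775 × 10^3 picoseconds = 77.5
  12.1 picoseconds → 12.1
  8.34 picoseconds → 8.34
  0.00124 nanoseconds = 0.00124 × 10^3 picoseconds = 1.24
Sum: 77.5 + 12.1 + 8.34 + 1.24 = 99.18

99.18 picoseconds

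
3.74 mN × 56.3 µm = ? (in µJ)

3.74 × 10^-3 × 56.3 × 10^-6 = 210.562 × 10^-9 J

0.210562 µJ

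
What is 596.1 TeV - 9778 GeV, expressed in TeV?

In TeV:
  596.1 TeV → 596.1
  9778 GeV = 9778 × 10⁻³ TeV = 9.778
Difference: 596.1 - 9.778 = 586.322

586.322 TeV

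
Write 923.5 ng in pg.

nano = 10⁻⁹, pico = 10⁻¹²; factor is 10³.
923.5 × 10³ = 923500

923500 pg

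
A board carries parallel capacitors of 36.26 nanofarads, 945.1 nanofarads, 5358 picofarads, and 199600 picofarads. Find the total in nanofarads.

1186.318 nanofarads

In nanofarads:
  36.26 nanofarads → 36.26
  945.1 nanofarads → 945.1
  5358 picofarads = 5358e-3 nanofarads = 5.358
  199600 picofarads = 199600e-3 nanofarads = 199.6
Sum: 36.26 + 945.1 + 5.358 + 199.6 = 1186.318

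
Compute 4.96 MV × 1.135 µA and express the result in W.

5.6296 W

4.96 × 10^6 × 1.135 × 10^-6 = 5.6296 W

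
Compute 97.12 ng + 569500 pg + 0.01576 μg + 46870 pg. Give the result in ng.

729.25 ng

In ng:
  97.12 ng → 97.12
  569500 pg = 569500e-3 ng = 569.5
  0.01576 μg = 0.01576e3 ng = 15.76
  46870 pg = 46870e-3 ng = 46.87
Sum: 97.12 + 569.5 + 15.76 + 46.87 = 729.25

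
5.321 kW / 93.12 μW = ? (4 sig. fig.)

57140000

(5.321 × 10³) / (93.12 × 10⁻⁶) = 0.057141 × 10⁹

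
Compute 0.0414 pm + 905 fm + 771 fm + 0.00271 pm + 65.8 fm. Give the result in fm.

In fm:
  0.0414 pm = 0.0414e3 fm = 41.4
  905 fm → 905
  771 fm → 771
  0.00271 pm = 0.00271e3 fm = 2.71
  65.8 fm → 65.8
Sum: 41.4 + 905 + 771 + 2.71 + 65.8 = 1785.91

1785.91 fm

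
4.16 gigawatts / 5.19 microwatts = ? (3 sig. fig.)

(4.16e9) / (5.19e-6) = 0.8015e15

802000000000000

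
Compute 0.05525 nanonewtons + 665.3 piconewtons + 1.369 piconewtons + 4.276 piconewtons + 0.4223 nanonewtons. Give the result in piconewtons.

In piconewtons:
  0.05525 nanonewtons = 0.05525 × 10^3 piconewtons = 55.25
  665.3 piconewtons → 665.3
  1.369 piconewtons → 1.369
  4.276 piconewtons → 4.276
  0.4223 nanonewtons = 0.4223 × 10^3 piconewtons = 422.3
Sum: 55.25 + 665.3 + 1.369 + 4.276 + 422.3 = 1148.495

1148.495 piconewtons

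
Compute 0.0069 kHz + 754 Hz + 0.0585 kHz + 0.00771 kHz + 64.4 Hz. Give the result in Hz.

In Hz:
  0.0069 kHz = 0.0069e3 Hz = 6.9
  754 Hz → 754
  0.0585 kHz = 0.0585e3 Hz = 58.5
  0.00771 kHz = 0.00771e3 Hz = 7.71
  64.4 Hz → 64.4
Sum: 6.9 + 754 + 58.5 + 7.71 + 64.4 = 891.51

891.51 Hz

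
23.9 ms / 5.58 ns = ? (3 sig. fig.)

(23.9e-3) / (5.58e-9) = 4.283e6

4280000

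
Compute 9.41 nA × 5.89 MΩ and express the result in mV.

9.41 × 10^-9 × 5.89 × 10^6 = 55.4249 × 10^-3 V

55.4249 mV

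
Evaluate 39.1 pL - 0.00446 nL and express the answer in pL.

34.64 pL

In pL:
  39.1 pL → 39.1
  0.00446 nL = 0.00446 × 10^3 pL = 4.46
Difference: 39.1 - 4.46 = 34.64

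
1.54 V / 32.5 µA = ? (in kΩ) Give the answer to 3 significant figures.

(1.54) / (32.5 × 10^-6) = 0.047385 × 10^6 Ω

47.4 kΩ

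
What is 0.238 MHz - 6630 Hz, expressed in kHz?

231.37 kHz

In kHz:
  0.238 MHz = 0.238 × 10^3 kHz = 238
  6630 Hz = 6630 × 10^-3 kHz = 6.63
Difference: 238 - 6.63 = 231.37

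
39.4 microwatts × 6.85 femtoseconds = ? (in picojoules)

0.00000026989 picojoules

39.4e-6 × 6.85e-15 = 269.89e-21 J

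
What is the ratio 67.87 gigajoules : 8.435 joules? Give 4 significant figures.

(67.87e9) / (8.435) = 8.0462e9

8046000000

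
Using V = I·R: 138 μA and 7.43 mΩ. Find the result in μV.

138 × 10^-6 × 7.43 × 10^-3 = 1025.34 × 10^-9 V

1.02534 μV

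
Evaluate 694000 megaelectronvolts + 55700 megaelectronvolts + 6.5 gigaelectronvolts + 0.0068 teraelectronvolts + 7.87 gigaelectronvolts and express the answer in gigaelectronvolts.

770.87 gigaelectronvolts

In gigaelectronvolts:
  694000 megaelectronvolts = 694000e-3 gigaelectronvolts = 694
  55700 megaelectronvolts = 55700e-3 gigaelectronvolts = 55.7
  6.5 gigaelectronvolts → 6.5
  0.0068 teraelectronvolts = 0.0068e3 gigaelectronvolts = 6.8
  7.87 gigaelectronvolts → 7.87
Sum: 694 + 55.7 + 6.5 + 6.8 + 7.87 = 770.87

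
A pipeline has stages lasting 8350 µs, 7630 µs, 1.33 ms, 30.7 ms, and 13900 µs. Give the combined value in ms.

61.91 ms

In ms:
  8350 µs = 8350e-3 ms = 8.35
  7630 µs = 7630e-3 ms = 7.63
  1.33 ms → 1.33
  30.7 ms → 30.7
  13900 µs = 13900e-3 ms = 13.9
Sum: 8.35 + 7.63 + 1.33 + 30.7 + 13.9 = 61.91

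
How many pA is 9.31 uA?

micro = 10^-6, pico = 10^-12; factor is 10^6.
9.31 × 10^6 = 9310000

9310000 pA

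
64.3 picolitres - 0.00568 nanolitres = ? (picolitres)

58.62 picolitres

In picolitres:
  64.3 picolitres → 64.3
  0.00568 nanolitres = 0.00568 × 10^3 picolitres = 5.68
Difference: 64.3 - 5.68 = 58.62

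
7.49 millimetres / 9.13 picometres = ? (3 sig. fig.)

820000000

(7.49 × 10⁻³) / (9.13 × 10⁻¹²) = 0.8204 × 10⁹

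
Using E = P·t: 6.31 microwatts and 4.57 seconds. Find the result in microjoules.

6.31 × 10^-6 × 4.57 = 28.8367 × 10^-6 J

28.8367 microjoules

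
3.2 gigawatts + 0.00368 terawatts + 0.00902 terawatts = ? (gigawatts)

15.9 gigawatts

In gigawatts:
  3.2 gigawatts → 3.2
  0.00368 terawatts = 0.00368e3 gigawatts = 3.68
  0.00902 terawatts = 0.00902e3 gigawatts = 9.02
Sum: 3.2 + 3.68 + 9.02 = 15.9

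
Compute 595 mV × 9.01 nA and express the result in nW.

595 × 10⁻³ × 9.01 × 10⁻⁹ = 5360.95 × 10⁻¹² W

5.36095 nW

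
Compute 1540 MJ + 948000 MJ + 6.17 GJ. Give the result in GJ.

In GJ:
  1540 MJ = 1540e-3 GJ = 1.54
  948000 MJ = 948000e-3 GJ = 948
  6.17 GJ → 6.17
Sum: 1.54 + 948 + 6.17 = 955.71

955.71 GJ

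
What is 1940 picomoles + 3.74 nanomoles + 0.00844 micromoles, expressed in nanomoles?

In nanomoles:
  1940 picomoles = 1940 × 10^-3 nanomoles = 1.94
  3.74 nanomoles → 3.74
  0.00844 micromoles = 0.00844 × 10^3 nanomoles = 8.44
Sum: 1.94 + 3.74 + 8.44 = 14.12

14.12 nanomoles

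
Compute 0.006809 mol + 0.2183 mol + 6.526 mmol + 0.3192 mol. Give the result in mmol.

In mmol:
  0.006809 mol = 0.006809 × 10³ mmol = 6.809
  0.2183 mol = 0.2183 × 10³ mmol = 218.3
  6.526 mmol → 6.526
  0.3192 mol = 0.3192 × 10³ mmol = 319.2
Sum: 6.809 + 218.3 + 6.526 + 319.2 = 550.835

550.835 mmol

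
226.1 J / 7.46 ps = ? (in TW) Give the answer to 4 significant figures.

(226.1) / (7.46e-12) = 30.3083e12 W

30.31 TW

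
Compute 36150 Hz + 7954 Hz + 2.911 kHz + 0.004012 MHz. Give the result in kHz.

51.027 kHz

In kHz:
  36150 Hz = 36150 × 10⁻³ kHz = 36.15
  7954 Hz = 7954 × 10⁻³ kHz = 7.954
  2.911 kHz → 2.911
  0.004012 MHz = 0.004012 × 10³ kHz = 4.012
Sum: 36.15 + 7.954 + 2.911 + 4.012 = 51.027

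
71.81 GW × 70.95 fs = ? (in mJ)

71.81 × 10⁹ × 70.95 × 10⁻¹⁵ = 5094.9195 × 10⁻⁶ J

5.0949195 mJ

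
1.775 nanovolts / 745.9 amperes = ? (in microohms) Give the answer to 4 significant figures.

0.000002380 microohms

(1.775 × 10^-9) / (745.9) = 0.00237968 × 10^-9 Ω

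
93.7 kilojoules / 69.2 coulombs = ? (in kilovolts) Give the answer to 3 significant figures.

1.35 kilovolts

(93.7e3) / (69.2) = 1.354e3 V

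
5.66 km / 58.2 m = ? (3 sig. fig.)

(5.66e3) / (58.2) = 0.09725e3

97.3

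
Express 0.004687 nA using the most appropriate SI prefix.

= 4.687 × 10⁻¹² A; 10⁻¹² is pico.

4.687 pA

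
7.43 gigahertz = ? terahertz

giga = 10^9, tera = 10^12; factor is 10^-3.
7.43 × 10^-3 = 0.00743

0.00743 terahertz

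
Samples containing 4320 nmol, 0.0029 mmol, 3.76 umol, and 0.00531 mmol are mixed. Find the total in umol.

16.29 umol

In umol:
  4320 nmol = 4320 × 10⁻³ umol = 4.32
  0.0029 mmol = 0.0029 × 10³ umol = 2.9
  3.76 umol → 3.76
  0.00531 mmol = 0.00531 × 10³ umol = 5.31
Sum: 4.32 + 2.9 + 3.76 + 5.31 = 16.29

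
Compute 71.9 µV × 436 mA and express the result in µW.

31.3484 µW

71.9e-6 × 436e-3 = 31348.4e-9 W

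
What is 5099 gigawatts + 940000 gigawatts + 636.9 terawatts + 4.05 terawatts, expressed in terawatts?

In terawatts:
  5099 gigawatts = 5099 × 10⁻³ terawatts = 5.099
  940000 gigawatts = 940000 × 10⁻³ terawatts = 940
  636.9 terawatts → 636.9
  4.05 terawatts → 4.05
Sum: 5.099 + 940 + 636.9 + 4.05 = 1586.049

1586.049 terawatts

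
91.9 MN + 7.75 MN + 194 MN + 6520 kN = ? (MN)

300.17 MN

In MN:
  91.9 MN → 91.9
  7.75 MN → 7.75
  194 MN → 194
  6520 kN = 6520e-3 MN = 6.52
Sum: 91.9 + 7.75 + 194 + 6.52 = 300.17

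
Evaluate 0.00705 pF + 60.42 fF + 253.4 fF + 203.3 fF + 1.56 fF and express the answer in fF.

In fF:
  0.00705 pF = 0.00705e3 fF = 7.05
  60.42 fF → 60.42
  253.4 fF → 253.4
  203.3 fF → 203.3
  1.56 fF → 1.56
Sum: 7.05 + 60.42 + 253.4 + 203.3 + 1.56 = 525.73

525.73 fF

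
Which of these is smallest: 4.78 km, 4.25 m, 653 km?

4.78 km = 4780 m
4.25 m = 4.25 m
653 km = 653000 m

4.25 m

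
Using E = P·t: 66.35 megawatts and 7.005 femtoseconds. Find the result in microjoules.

66.35 × 10^6 × 7.005 × 10^-15 = 464.78175 × 10^-9 J

0.46478175 microjoules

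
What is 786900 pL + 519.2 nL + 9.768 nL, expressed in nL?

In nL:
  786900 pL = 786900 × 10^-3 nL = 786.9
  519.2 nL → 519.2
  9.768 nL → 9.768
Sum: 786.9 + 519.2 + 9.768 = 1315.868

1315.868 nL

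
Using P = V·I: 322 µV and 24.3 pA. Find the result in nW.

322 × 10^-6 × 24.3 × 10^-12 = 7824.6 × 10^-18 W

0.0000078246 nW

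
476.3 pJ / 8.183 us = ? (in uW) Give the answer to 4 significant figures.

58.21 uW

(476.3 × 10^-12) / (8.183 × 10^-6) = 58.206 × 10^-6 W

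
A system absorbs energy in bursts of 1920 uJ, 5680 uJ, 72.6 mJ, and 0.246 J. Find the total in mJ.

326.2 mJ

In mJ:
  1920 uJ = 1920e-3 mJ = 1.92
  5680 uJ = 5680e-3 mJ = 5.68
  72.6 mJ → 72.6
  0.246 J = 0.246e3 mJ = 246
Sum: 1.92 + 5.68 + 72.6 + 246 = 326.2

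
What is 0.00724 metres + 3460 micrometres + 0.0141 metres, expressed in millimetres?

In millimetres:
  0.00724 metres = 0.00724e3 millimetres = 7.24
  3460 micrometres = 3460e-3 millimetres = 3.46
  0.0141 metres = 0.0141e3 millimetres = 14.1
Sum: 7.24 + 3.46 + 14.1 = 24.8

24.8 millimetres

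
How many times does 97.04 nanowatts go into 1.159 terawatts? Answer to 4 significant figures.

(1.159 × 10¹²) / (97.04 × 10⁻⁹) = 0.011944 × 10²¹

11940000000000000000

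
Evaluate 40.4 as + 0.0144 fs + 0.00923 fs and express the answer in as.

64.03 as

In as:
  40.4 as → 40.4
  0.0144 fs = 0.0144 × 10^3 as = 14.4
  0.00923 fs = 0.00923 × 10^3 as = 9.23
Sum: 40.4 + 14.4 + 9.23 = 64.03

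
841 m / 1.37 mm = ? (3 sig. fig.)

614000

(841) / (1.37 × 10^-3) = 613.9 × 10^3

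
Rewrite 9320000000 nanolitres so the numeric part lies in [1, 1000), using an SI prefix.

= 9.32 litres; mantissa already in [1, 1000).

9.32 litres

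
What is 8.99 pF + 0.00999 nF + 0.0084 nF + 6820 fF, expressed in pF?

34.2 pF

In pF:
  8.99 pF → 8.99
  0.00999 nF = 0.00999 × 10³ pF = 9.99
  0.0084 nF = 0.0084 × 10³ pF = 8.4
  6820 fF = 6820 × 10⁻³ pF = 6.82
Sum: 8.99 + 9.99 + 8.4 + 6.82 = 34.2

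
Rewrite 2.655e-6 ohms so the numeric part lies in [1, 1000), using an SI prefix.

2.655 microohms

= 2.655e-6 ohms; 1e-6 is micro.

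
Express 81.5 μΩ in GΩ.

micro = 10⁻⁶, giga = 10⁹; factor is 10⁻¹⁵.
81.5 × 10⁻¹⁵ = 0.0000000000000815

0.0000000000000815 GΩ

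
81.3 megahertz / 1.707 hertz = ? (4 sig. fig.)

47630000

(81.3e6) / (1.707) = 47.627e6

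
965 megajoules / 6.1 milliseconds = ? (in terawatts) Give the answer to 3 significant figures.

0.158 terawatts

(965 × 10^6) / (6.1 × 10^-3) = 158.2 × 10^9 W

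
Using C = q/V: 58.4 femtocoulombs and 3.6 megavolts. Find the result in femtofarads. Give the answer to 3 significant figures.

0.0000162 femtofarads

(58.4e-15) / (3.6e6) = 16.222e-21 F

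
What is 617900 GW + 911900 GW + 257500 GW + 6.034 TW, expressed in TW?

In TW:
  617900 GW = 617900 × 10⁻³ TW = 617.9
  911900 GW = 911900 × 10⁻³ TW = 911.9
  257500 GW = 257500 × 10⁻³ TW = 257.5
  6.034 TW → 6.034
Sum: 617.9 + 911.9 + 257.5 + 6.034 = 1793.334

1793.334 TW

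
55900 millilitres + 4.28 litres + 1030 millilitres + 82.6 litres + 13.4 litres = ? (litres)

In litres:
  55900 millilitres = 55900e-3 litres = 55.9
  4.28 litres → 4.28
  1030 millilitres = 1030e-3 litres = 1.03
  82.6 litres → 82.6
  13.4 litres → 13.4
Sum: 55.9 + 4.28 + 1.03 + 82.6 + 13.4 = 157.21

157.21 litres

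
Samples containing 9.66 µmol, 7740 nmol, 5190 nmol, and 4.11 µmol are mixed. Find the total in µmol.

26.7 µmol

In µmol:
  9.66 µmol → 9.66
  7740 nmol = 7740 × 10⁻³ µmol = 7.74
  5190 nmol = 5190 × 10⁻³ µmol = 5.19
  4.11 µmol → 4.11
Sum: 9.66 + 7.74 + 5.19 + 4.11 = 26.7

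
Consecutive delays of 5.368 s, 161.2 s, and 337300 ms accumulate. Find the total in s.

503.868 s

In s:
  5.368 s → 5.368
  161.2 s → 161.2
  337300 ms = 337300 × 10⁻³ s = 337.3
Sum: 5.368 + 161.2 + 337.3 = 503.868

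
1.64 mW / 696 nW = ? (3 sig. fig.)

(1.64 × 10^-3) / (696 × 10^-9) = 0.002356 × 10^6

2360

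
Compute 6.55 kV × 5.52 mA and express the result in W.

36.156 W

6.55 × 10³ × 5.52 × 10⁻³ = 36.156 W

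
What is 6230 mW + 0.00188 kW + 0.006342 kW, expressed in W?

In W:
  6230 mW = 6230e-3 W = 6.23
  0.00188 kW = 0.00188e3 W = 1.88
  0.006342 kW = 0.006342e3 W = 6.342
Sum: 6.23 + 1.88 + 6.342 = 14.452

14.452 W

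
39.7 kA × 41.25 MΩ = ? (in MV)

39.7 × 10³ × 41.25 × 10⁶ = 1637.625 × 10⁹ V

1637625 MV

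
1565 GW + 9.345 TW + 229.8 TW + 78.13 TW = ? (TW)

In TW:
  1565 GW = 1565 × 10^-3 TW = 1.565
  9.345 TW → 9.345
  229.8 TW → 229.8
  78.13 TW → 78.13
Sum: 1.565 + 9.345 + 229.8 + 78.13 = 318.84

318.84 TW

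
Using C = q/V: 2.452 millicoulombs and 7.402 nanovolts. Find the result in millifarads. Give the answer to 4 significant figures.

331300000 millifarads

(2.452 × 10^-3) / (7.402 × 10^-9) = 0.331262 × 10^6 F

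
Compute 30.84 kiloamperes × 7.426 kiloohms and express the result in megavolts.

229.01784 megavolts

30.84e3 × 7.426e3 = 229.01784e6 V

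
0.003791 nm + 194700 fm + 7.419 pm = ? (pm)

In pm:
  0.003791 nm = 0.003791 × 10³ pm = 3.791
  194700 fm = 194700 × 10⁻³ pm = 194.7
  7.419 pm → 7.419
Sum: 3.791 + 194.7 + 7.419 = 205.91

205.91 pm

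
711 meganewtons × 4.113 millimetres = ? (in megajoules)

2.924343 megajoules

711 × 10⁶ × 4.113 × 10⁻³ = 2924.343 × 10³ J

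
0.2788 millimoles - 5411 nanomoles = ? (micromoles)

273.389 micromoles

In micromoles:
  0.2788 millimoles = 0.2788e3 micromoles = 278.8
  5411 nanomoles = 5411e-3 micromoles = 5.411
Difference: 278.8 - 5.411 = 273.389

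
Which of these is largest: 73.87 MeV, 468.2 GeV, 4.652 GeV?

73.87 MeV = 73870000 eV
468.2 GeV = 468200000000 eV
4.652 GeV = 4652000000 eV

468.2 GeV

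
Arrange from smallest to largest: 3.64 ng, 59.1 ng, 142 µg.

3.64 ng < 59.1 ng < 142 µg

3.64 ng = 0.00000000364 g
59.1 ng = 0.0000000591 g
142 µg = 0.000142 g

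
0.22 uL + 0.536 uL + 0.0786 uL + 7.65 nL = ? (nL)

842.25 nL

In nL:
  0.22 uL = 0.22e3 nL = 220
  0.536 uL = 0.536e3 nL = 536
  0.0786 uL = 0.0786e3 nL = 78.6
  7.65 nL → 7.65
Sum: 220 + 536 + 78.6 + 7.65 = 842.25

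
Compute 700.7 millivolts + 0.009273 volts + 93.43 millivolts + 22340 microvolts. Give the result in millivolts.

In millivolts:
  700.7 millivolts → 700.7
  0.009273 volts = 0.009273e3 millivolts = 9.273
  93.43 millivolts → 93.43
  22340 microvolts = 22340e-3 millivolts = 22.34
Sum: 700.7 + 9.273 + 93.43 + 22.34 = 825.743

825.743 millivolts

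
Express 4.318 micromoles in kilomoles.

0.000000004318 kilomoles

micro = 1e-6, kilo = 1e3; factor is 1e-9.
4.318 × 1e-9 = 0.000000004318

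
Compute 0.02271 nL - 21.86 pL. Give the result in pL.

In pL:
  0.02271 nL = 0.02271 × 10^3 pL = 22.71
  21.86 pL → 21.86
Difference: 22.71 - 21.86 = 0.85

0.85 pL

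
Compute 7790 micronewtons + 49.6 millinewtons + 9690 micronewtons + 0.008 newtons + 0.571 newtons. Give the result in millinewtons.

In millinewtons:
  7790 micronewtons = 7790 × 10^-3 millinewtons = 7.79
  49.6 millinewtons → 49.6
  9690 micronewtons = 9690 × 10^-3 millinewtons = 9.69
  0.008 newtons = 0.008 × 10^3 millinewtons = 8
  0.571 newtons = 0.571 × 10^3 millinewtons = 571
Sum: 7.79 + 49.6 + 9.69 + 8 + 571 = 646.08

646.08 millinewtons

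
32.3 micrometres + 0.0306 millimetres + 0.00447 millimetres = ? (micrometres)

In micrometres:
  32.3 micrometres → 32.3
  0.0306 millimetres = 0.0306 × 10^3 micrometres = 30.6
  0.00447 millimetres = 0.00447 × 10^3 micrometres = 4.47
Sum: 32.3 + 30.6 + 4.47 = 67.37

67.37 micrometres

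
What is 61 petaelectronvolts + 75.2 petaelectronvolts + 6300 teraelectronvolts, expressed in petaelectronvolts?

142.5 petaelectronvolts

In petaelectronvolts:
  61 petaelectronvolts → 61
  75.2 petaelectronvolts → 75.2
  6300 teraelectronvolts = 6300 × 10⁻³ petaelectronvolts = 6.3
Sum: 61 + 75.2 + 6.3 = 142.5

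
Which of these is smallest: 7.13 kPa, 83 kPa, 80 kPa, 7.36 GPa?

7.13 kPa = 7130 Pa
83 kPa = 83000 Pa
80 kPa = 80000 Pa
7.36 GPa = 7360000000 Pa

7.13 kPa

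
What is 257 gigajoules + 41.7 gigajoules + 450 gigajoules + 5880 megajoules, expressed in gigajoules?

754.58 gigajoules

In gigajoules:
  257 gigajoules → 257
  41.7 gigajoules → 41.7
  450 gigajoules → 450
  5880 megajoules = 5880 × 10⁻³ gigajoules = 5.88
Sum: 257 + 41.7 + 450 + 5.88 = 754.58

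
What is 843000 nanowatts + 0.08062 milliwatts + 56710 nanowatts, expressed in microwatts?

980.33 microwatts

In microwatts:
  843000 nanowatts = 843000 × 10⁻³ microwatts = 843
  0.08062 milliwatts = 0.08062 × 10³ microwatts = 80.62
  56710 nanowatts = 56710 × 10⁻³ microwatts = 56.71
Sum: 843 + 80.62 + 56.71 = 980.33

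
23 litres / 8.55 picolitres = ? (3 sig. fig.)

2690000000000

(23) / (8.55 × 10⁻¹²) = 2.69 × 10¹²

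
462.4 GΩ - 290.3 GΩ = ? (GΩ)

In GΩ:
  462.4 GΩ → 462.4
  290.3 GΩ → 290.3
Difference: 462.4 - 290.3 = 172.1

172.1 GΩ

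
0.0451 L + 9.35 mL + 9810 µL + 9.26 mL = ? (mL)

73.52 mL

In mL:
  0.0451 L = 0.0451 × 10³ mL = 45.1
  9.35 mL → 9.35
  9810 µL = 9810 × 10⁻³ mL = 9.81
  9.26 mL → 9.26
Sum: 45.1 + 9.35 + 9.81 + 9.26 = 73.52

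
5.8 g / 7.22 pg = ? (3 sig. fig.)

(5.8) / (7.22 × 10⁻¹²) = 0.8033 × 10¹²

803000000000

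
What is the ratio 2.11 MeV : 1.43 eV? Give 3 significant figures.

(2.11e6) / (1.43) = 1.476e6

1480000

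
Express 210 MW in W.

mega = 10^6, (no prefix) = 10^0; factor is 10^6.
210 × 10^6 = 210000000

210000000 W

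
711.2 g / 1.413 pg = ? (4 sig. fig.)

503300000000000

(711.2) / (1.413e-12) = 503.33e12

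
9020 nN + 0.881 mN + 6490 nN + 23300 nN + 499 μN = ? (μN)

In μN:
  9020 nN = 9020 × 10^-3 μN = 9.02
  0.881 mN = 0.881 × 10^3 μN = 881
  6490 nN = 6490 × 10^-3 μN = 6.49
  23300 nN = 23300 × 10^-3 μN = 23.3
  499 μN → 499
Sum: 9.02 + 881 + 6.49 + 23.3 + 499 = 1418.81

1418.81 μN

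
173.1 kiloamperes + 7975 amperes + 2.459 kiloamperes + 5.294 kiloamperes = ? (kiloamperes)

188.828 kiloamperes

In kiloamperes:
  173.1 kiloamperes → 173.1
  7975 amperes = 7975 × 10^-3 kiloamperes = 7.975
  2.459 kiloamperes → 2.459
  5.294 kiloamperes → 5.294
Sum: 173.1 + 7.975 + 2.459 + 5.294 = 188.828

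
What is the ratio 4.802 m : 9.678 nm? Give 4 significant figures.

496200000

(4.802) / (9.678e-9) = 0.49618e9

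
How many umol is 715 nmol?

nano = 10^-9, micro = 10^-6; factor is 10^-3.
715 × 10^-3 = 0.715

0.715 umol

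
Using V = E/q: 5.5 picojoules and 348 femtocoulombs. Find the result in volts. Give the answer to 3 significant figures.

15.8 volts

(5.5 × 10^-12) / (348 × 10^-15) = 0.015805 × 10^3 V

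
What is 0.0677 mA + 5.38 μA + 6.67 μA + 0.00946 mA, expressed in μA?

89.21 μA

In μA:
  0.0677 mA = 0.0677 × 10^3 μA = 67.7
  5.38 μA → 5.38
  6.67 μA → 6.67
  0.00946 mA = 0.00946 × 10^3 μA = 9.46
Sum: 67.7 + 5.38 + 6.67 + 9.46 = 89.21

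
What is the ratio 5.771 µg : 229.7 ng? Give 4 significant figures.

(5.771 × 10⁻⁶) / (229.7 × 10⁻⁹) = 0.025124 × 10³

25.12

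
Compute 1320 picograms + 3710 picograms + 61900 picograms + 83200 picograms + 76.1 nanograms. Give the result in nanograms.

In nanograms:
  1320 picograms = 1320 × 10⁻³ nanograms = 1.32
  3710 picograms = 3710 × 10⁻³ nanograms = 3.71
  61900 picograms = 61900 × 10⁻³ nanograms = 61.9
  83200 picograms = 83200 × 10⁻³ nanograms = 83.2
  76.1 nanograms → 76.1
Sum: 1.32 + 3.71 + 61.9 + 83.2 + 76.1 = 226.23

226.23 nanograms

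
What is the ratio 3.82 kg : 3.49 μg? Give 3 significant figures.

1090000000

(3.82 × 10³) / (3.49 × 10⁻⁶) = 1.095 × 10⁹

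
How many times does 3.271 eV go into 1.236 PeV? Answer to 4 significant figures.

377900000000000

(1.236e15) / (3.271) = 0.37787e15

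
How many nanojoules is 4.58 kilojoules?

4580000000000 nanojoules

kilo = 1e3, nano = 1e-9; factor is 1e12.
4.58 × 1e12 = 4580000000000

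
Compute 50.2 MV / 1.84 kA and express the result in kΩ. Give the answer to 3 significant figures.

27.3 kΩ

(50.2 × 10^6) / (1.84 × 10^3) = 27.283 × 10^3 Ω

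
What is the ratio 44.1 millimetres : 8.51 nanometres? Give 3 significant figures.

(44.1e-3) / (8.51e-9) = 5.182e6

5180000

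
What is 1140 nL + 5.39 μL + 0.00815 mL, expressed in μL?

14.68 μL

In μL:
  1140 nL = 1140e-3 μL = 1.14
  5.39 μL → 5.39
  0.00815 mL = 0.00815e3 μL = 8.15
Sum: 1.14 + 5.39 + 8.15 = 14.68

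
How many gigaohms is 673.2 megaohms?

0.6732 gigaohms

mega = 1e6, giga = 1e9; factor is 1e-3.
673.2 × 1e-3 = 0.6732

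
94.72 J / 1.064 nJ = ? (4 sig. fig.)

(94.72) / (1.064 × 10⁻⁹) = 89.023 × 10⁹

89020000000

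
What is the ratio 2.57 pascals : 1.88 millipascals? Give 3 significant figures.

(2.57) / (1.88 × 10⁻³) = 1.367 × 10³

1370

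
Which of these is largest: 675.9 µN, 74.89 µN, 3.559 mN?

675.9 µN = 0.0006759 N
74.89 µN = 0.00007489 N
3.559 mN = 0.003559 N

3.559 mN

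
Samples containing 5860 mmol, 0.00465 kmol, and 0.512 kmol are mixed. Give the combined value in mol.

522.51 mol

In mol:
  5860 mmol = 5860e-3 mol = 5.86
  0.00465 kmol = 0.00465e3 mol = 4.65
  0.512 kmol = 0.512e3 mol = 512
Sum: 5.86 + 4.65 + 512 = 522.51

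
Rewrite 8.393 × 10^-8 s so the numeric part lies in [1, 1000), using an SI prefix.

83.93 ns

= 83.93 × 10^-9 s; 10^-9 is nano.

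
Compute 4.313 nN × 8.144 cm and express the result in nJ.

0.35125072 nJ

4.313 × 10^-9 × 8.144 × 10^-2 = 35.125072 × 10^-11 J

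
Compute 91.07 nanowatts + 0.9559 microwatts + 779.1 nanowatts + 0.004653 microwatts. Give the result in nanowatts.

In nanowatts:
  91.07 nanowatts → 91.07
  0.9559 microwatts = 0.9559 × 10³ nanowatts = 955.9
  779.1 nanowatts → 779.1
  0.004653 microwatts = 0.004653 × 10³ nanowatts = 4.653
Sum: 91.07 + 955.9 + 779.1 + 4.653 = 1830.723

1830.723 nanowatts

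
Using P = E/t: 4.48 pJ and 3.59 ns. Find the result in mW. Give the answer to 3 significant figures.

(4.48 × 10⁻¹²) / (3.59 × 10⁻⁹) = 1.2479 × 10⁻³ W

1.25 mW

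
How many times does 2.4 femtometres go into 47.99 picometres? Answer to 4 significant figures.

(47.99 × 10⁻¹²) / (2.4 × 10⁻¹⁵) = 19.996 × 10³

20000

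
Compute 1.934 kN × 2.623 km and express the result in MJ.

1.934 × 10³ × 2.623 × 10³ = 5.072882 × 10⁶ J

5.072882 MJ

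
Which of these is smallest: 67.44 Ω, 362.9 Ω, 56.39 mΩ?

56.39 mΩ

67.44 Ω = 67.44 Ω
362.9 Ω = 362.9 Ω
56.39 mΩ = 0.05639 Ω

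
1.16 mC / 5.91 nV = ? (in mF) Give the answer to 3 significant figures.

(1.16e-3) / (5.91e-9) = 0.19628e6 F

196000000 mF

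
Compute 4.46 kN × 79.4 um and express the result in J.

0.354124 J

4.46e3 × 79.4e-6 = 354.124e-3 J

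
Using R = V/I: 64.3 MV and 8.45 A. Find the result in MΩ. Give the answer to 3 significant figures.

7.61 MΩ

(64.3 × 10⁶) / (8.45) = 7.6095 × 10⁶ Ω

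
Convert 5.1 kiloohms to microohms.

5100000000 microohms

kilo = 10³, micro = 10⁻⁶; factor is 10⁹.
5.1 × 10⁹ = 5100000000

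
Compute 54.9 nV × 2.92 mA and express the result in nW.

0.160308 nW

54.9e-9 × 2.92e-3 = 160.308e-12 W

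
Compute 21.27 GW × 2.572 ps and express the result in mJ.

54.70644 mJ

21.27e9 × 2.572e-12 = 54.70644e-3 J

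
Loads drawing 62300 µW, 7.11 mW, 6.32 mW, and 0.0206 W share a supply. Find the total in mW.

In mW:
  62300 µW = 62300e-3 mW = 62.3
  7.11 mW → 7.11
  6.32 mW → 6.32
  0.0206 W = 0.0206e3 mW = 20.6
Sum: 62.3 + 7.11 + 6.32 + 20.6 = 96.33

96.33 mW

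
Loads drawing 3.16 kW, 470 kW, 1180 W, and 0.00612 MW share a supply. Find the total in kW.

In kW:
  3.16 kW → 3.16
  470 kW → 470
  1180 W = 1180 × 10⁻³ kW = 1.18
  0.00612 MW = 0.00612 × 10³ kW = 6.12
Sum: 3.16 + 470 + 1.18 + 6.12 = 480.46

480.46 kW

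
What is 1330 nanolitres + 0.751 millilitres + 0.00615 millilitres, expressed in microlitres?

758.48 microlitres

In microlitres:
  1330 nanolitres = 1330 × 10⁻³ microlitres = 1.33
  0.751 millilitres = 0.751 × 10³ microlitres = 751
  0.00615 millilitres = 0.00615 × 10³ microlitres = 6.15
Sum: 1.33 + 751 + 6.15 = 758.48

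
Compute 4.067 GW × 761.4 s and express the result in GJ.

3096.6138 GJ

4.067 × 10⁹ × 761.4 = 3096.6138 × 10⁹ J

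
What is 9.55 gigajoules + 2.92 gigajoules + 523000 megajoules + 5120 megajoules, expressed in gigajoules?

540.59 gigajoules

In gigajoules:
  9.55 gigajoules → 9.55
  2.92 gigajoules → 2.92
  523000 megajoules = 523000 × 10^-3 gigajoules = 523
  5120 megajoules = 5120 × 10^-3 gigajoules = 5.12
Sum: 9.55 + 2.92 + 523 + 5.12 = 540.59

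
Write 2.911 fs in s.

0.000000000000002911 s

femto = 10^-15, (no prefix) = 10^0; factor is 10^-15.
2.911 × 10^-15 = 0.000000000000002911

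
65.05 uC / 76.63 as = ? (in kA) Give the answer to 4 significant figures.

(65.05e-6) / (76.63e-18) = 0.848884e12 A

848900000 kA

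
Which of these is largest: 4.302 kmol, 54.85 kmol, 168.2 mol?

4.302 kmol = 4302 mol
54.85 kmol = 54850 mol
168.2 mol = 168.2 mol

54.85 kmol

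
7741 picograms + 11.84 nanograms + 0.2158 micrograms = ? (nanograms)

In nanograms:
  7741 picograms = 7741 × 10⁻³ nanograms = 7.741
  11.84 nanograms → 11.84
  0.2158 micrograms = 0.2158 × 10³ nanograms = 215.8
Sum: 7.741 + 11.84 + 215.8 = 235.381

235.381 nanograms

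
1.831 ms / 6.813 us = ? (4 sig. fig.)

(1.831 × 10^-3) / (6.813 × 10^-6) = 0.26875 × 10^3

268.8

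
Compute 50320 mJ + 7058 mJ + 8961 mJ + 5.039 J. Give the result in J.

In J:
  50320 mJ = 50320 × 10^-3 J = 50.32
  7058 mJ = 7058 × 10^-3 J = 7.058
  8961 mJ = 8961 × 10^-3 J = 8.961
  5.039 J → 5.039
Sum: 50.32 + 7.058 + 8.961 + 5.039 = 71.378

71.378 J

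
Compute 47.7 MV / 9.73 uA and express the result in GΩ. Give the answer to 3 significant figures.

4900 GΩ

(47.7 × 10^6) / (9.73 × 10^-6) = 4.9024 × 10^12 Ω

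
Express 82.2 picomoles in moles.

pico = 10⁻¹², (no prefix) = 10⁰; factor is 10⁻¹².
82.2 × 10⁻¹² = 0.0000000000822

0.0000000000822 moles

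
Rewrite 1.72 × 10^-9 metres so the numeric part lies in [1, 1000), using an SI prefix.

1.72 nanometres

= 1.72 × 10^-9 metres; 10^-9 is nano.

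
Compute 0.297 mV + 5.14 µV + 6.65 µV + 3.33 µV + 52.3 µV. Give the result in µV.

In µV:
  0.297 mV = 0.297e3 µV = 297
  5.14 µV → 5.14
  6.65 µV → 6.65
  3.33 µV → 3.33
  52.3 µV → 52.3
Sum: 297 + 5.14 + 6.65 + 3.33 + 52.3 = 364.42

364.42 µV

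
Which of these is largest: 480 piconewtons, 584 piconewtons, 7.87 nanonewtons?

480 piconewtons = 0.00000000048 newtons
584 piconewtons = 0.000000000584 newtons
7.87 nanonewtons = 0.00000000787 newtons

7.87 nanonewtons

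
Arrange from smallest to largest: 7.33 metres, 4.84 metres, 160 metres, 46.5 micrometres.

46.5 micrometres < 4.84 metres < 7.33 metres < 160 metres

7.33 metres = 7.33 metres
4.84 metres = 4.84 metres
160 metres = 160 metres
46.5 micrometres = 0.0000465 metres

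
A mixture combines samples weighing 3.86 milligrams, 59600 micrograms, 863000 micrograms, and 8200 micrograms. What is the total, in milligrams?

In milligrams:
  3.86 milligrams → 3.86
  59600 micrograms = 59600 × 10⁻³ milligrams = 59.6
  863000 micrograms = 863000 × 10⁻³ milligrams = 863
  8200 micrograms = 8200 × 10⁻³ milligrams = 8.2
Sum: 3.86 + 59.6 + 863 + 8.2 = 934.66

934.66 milligrams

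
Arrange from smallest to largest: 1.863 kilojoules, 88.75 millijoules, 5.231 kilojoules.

1.863 kilojoules = 1863 joules
88.75 millijoules = 0.08875 joules
5.231 kilojoules = 5231 joules

88.75 millijoules < 1.863 kilojoules < 5.231 kilojoules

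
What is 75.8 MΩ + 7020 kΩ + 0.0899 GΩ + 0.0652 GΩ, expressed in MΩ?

In MΩ:
  75.8 MΩ → 75.8
  7020 kΩ = 7020 × 10⁻³ MΩ = 7.02
  0.0899 GΩ = 0.0899 × 10³ MΩ = 89.9
  0.0652 GΩ = 0.0652 × 10³ MΩ = 65.2
Sum: 75.8 + 7.02 + 89.9 + 65.2 = 237.92

237.92 MΩ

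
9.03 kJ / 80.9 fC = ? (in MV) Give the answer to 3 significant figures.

112000000000 MV

(9.03e3) / (80.9e-15) = 0.11162e18 V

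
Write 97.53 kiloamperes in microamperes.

kilo = 10^3, micro = 10^-6; factor is 10^9.
97.53 × 10^9 = 97530000000

97530000000 microamperes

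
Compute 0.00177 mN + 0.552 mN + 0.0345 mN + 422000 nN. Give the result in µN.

1010.27 µN

In µN:
  0.00177 mN = 0.00177e3 µN = 1.77
  0.552 mN = 0.552e3 µN = 552
  0.0345 mN = 0.0345e3 µN = 34.5
  422000 nN = 422000e-3 µN = 422
Sum: 1.77 + 552 + 34.5 + 422 = 1010.27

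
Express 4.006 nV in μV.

0.004006 μV

nano = 10^-9, micro = 10^-6; factor is 10^-3.
4.006 × 10^-3 = 0.004006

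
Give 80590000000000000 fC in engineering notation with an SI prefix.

= 80.59 C; mantissa already in [1, 1000).

80.59 C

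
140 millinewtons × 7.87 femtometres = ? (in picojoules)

0.0011018 picojoules

140 × 10⁻³ × 7.87 × 10⁻¹⁵ = 1101.8 × 10⁻¹⁸ J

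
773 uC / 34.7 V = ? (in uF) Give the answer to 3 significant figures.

(773 × 10^-6) / (34.7) = 22.277 × 10^-6 F

22.3 uF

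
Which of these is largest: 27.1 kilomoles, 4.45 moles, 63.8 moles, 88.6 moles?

27.1 kilomoles

27.1 kilomoles = 27100 moles
4.45 moles = 4.45 moles
63.8 moles = 63.8 moles
88.6 moles = 88.6 moles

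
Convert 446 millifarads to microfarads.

446000 microfarads

milli = 10^-3, micro = 10^-6; factor is 10^3.
446 × 10^3 = 446000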